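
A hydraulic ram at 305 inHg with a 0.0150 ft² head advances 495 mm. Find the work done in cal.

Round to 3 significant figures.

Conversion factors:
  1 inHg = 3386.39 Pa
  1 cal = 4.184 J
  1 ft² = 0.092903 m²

305 inHg → 1.03285×10⁶ Pa
0.0150 ft² → 0.00139354 m²
F = P × A = 1.03285×10⁶ × 0.00139354 = 1439.32 N
495 mm → 0.495 m
W = F × d = 1439.32 × 0.495 = 712.463 J
In cal: 712.463 / 4.184 = 170.283 cal

170 cal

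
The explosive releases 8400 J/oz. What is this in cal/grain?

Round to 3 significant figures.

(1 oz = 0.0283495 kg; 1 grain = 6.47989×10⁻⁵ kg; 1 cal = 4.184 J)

8400 J/oz ÷ 0.0283495 kg/oz = 296302 J/kg
296302 J/kg ÷ 4.184 J/cal × 6.47989×10⁻⁵ kg/grain = 4.58892 cal/grain

4.59 cal/grain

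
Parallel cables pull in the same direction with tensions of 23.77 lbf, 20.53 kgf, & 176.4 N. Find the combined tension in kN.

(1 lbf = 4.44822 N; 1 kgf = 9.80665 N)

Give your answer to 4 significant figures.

0.4835 kN

23.77 lbf × 4.44822 → 105.734 N
20.53 kgf × 9.80665 → 201.331 N
176.4 N (already N)
Combined: 105.734 + 201.331 + 176.4 = 483.465 N
In kN: 483.465 / 1000 = 0.483465 kN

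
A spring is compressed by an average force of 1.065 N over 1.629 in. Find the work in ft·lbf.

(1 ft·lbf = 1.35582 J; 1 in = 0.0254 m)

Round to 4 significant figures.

1.629 in × 0.0254 → 0.0413766 m
W = F × d = 1.065 N × 0.0413766 m = 0.0440661 J
0.0440661 J ÷ (1.35582 J/ft·lbf) = 0.0325014 ft·lbf

0.03250 ft·lbf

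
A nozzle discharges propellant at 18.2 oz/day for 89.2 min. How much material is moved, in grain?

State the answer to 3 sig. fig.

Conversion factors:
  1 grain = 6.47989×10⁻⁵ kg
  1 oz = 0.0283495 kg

493 grain

18.2 oz/day → 5.97177×10⁻⁶ kg/s
89.2 min → 5352 s
m = ṁ × t = 5.97177×10⁻⁶ × 5352 = 0.0319609 kg
In grain: 0.0319609 / 6.47989×10⁻⁵ = 493.232 grain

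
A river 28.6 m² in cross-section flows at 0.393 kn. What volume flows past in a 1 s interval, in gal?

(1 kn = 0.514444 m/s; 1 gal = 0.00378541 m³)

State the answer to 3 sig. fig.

1530 gal

0.393 kn × 0.514444 = 0.202176 m/s
V = v × A × t = 0.202176 m/s × 28.6 m² × 1 s = 5.78223 m³
5.78223 m³ ÷ (0.00378541 m³/gal) = 1527.5 gal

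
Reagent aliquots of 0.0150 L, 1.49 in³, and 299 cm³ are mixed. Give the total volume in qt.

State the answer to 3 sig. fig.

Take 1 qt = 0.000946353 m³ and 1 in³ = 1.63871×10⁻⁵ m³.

0.0150 L × 0.001 = 1.5×10⁻⁵ m³
1.49 in³ × 1.63871×10⁻⁵ = 2.44168×10⁻⁵ m³
299 cm³ × 10⁻⁶ = 2.99×10⁻⁴ m³
Combined: 1.5×10⁻⁵ + 2.44168×10⁻⁵ + 2.99×10⁻⁴ = 3.38417×10⁻⁴ m³
In qt: 3.38417×10⁻⁴ / 0.000946353 = 0.357601 qt

0.358 qt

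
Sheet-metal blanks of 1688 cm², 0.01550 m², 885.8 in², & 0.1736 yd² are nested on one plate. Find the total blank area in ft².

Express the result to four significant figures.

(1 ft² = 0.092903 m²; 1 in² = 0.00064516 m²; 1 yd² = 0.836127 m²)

9.698 ft²

1688 cm² × 0.0001 = 0.1688 m²
0.01550 m² (already m²)
885.8 in² × 0.00064516 = 0.571483 m²
0.1736 yd² × 0.836127 = 0.145152 m²
Total: 0.1688 + 0.0155 + 0.571483 + 0.145152 = 0.900935 m²
In ft²: 0.900935 / 0.092903 = 9.69759 ft²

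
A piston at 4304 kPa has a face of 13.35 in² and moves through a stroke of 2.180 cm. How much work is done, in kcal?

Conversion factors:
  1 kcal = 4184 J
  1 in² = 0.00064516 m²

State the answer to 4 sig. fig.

4304 kPa → 4.304×10⁶ Pa
13.35 in² → 0.00861289 m²
F = P × A = 4.304×10⁶ × 0.00861289 = 37069.9 N
2.180 cm → 0.0218 m
W = F × d = 37069.9 × 0.0218 = 808.124 J
In kcal: 808.124 / 4184 = 0.193146 kcal

0.1931 kcal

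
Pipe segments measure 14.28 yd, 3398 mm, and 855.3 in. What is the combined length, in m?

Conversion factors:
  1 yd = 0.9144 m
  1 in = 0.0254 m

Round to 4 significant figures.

14.28 yd × 0.9144 = 13.0576 m
3398 mm × 0.001 = 3.398 m
855.3 in × 0.0254 = 21.7246 m
Sum: 13.0576 + 3.398 + 21.7246 = 38.1802 m

38.18 m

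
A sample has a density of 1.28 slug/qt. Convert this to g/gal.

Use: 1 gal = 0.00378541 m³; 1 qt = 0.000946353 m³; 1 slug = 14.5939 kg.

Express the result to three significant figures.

7.47×10⁴ g/gal

1.28 slug/qt × 14.5939 kg/slug ÷ 0.000946353 m³/qt = 19739.1 kg/m³
19739.1 kg/m³ ÷ 0.001 kg/g × 0.00378541 m³/gal = 74720.6 g/gal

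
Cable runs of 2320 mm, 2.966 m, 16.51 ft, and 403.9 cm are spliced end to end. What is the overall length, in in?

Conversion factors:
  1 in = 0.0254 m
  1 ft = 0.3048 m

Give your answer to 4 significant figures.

2320 mm × 0.001 = 2.32 m
2.966 m (already m)
16.51 ft × 0.3048 = 5.03225 m
403.9 cm × 0.01 = 4.039 m
Total: 2.32 + 2.966 + 5.03225 + 4.039 = 14.3572 m
In in: 14.3572 / 0.0254 = 565.244 in

565.2 in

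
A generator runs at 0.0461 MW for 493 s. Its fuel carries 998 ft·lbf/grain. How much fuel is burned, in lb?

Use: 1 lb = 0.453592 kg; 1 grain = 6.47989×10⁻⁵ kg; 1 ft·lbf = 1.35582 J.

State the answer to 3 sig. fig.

0.0461 MW → 46100 W
E = P × t = 46100 × 493 = 2.27273×10⁷ J
998 ft·lbf/grain → 2.08817×10⁷ J/kg
m = E / e_s = 2.27273×10⁷ / 2.08817×10⁷ = 1.08838 kg
In lb: 1.08838 / 0.453592 = 2.39947 lb

2.40 lb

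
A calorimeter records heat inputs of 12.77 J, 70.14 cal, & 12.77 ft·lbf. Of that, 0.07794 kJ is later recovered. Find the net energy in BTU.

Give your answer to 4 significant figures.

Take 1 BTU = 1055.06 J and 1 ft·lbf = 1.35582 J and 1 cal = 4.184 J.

0.2328 BTU

12.77 J (already J)
70.14 cal × 4.184 = 293.466 J
12.77 ft·lbf × 1.35582 = 17.3138 J
0.07794 kJ × 1000 = 77.94 J
Sum: 12.77 + 293.466 + 17.3138 − 77.94 = 245.61 J
In BTU: 245.61 / 1055.06 = 0.232792 BTU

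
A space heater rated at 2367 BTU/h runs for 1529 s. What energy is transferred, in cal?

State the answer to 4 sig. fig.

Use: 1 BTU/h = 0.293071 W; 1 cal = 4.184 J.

2.535×10⁵ cal

2367 BTU/h × 0.293071 → 693.699 W
E = P × t = 693.699 W × 1529 s = 1.06067×10⁶ J
1.06067×10⁶ J ÷ (4.184 J/cal) = 253506 cal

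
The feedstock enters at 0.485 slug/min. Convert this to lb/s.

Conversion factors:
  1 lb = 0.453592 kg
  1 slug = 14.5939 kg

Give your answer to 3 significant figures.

0.485 slug/min × 14.5939 kg/slug ÷ 60 s/min = 0.117967 kg/s
0.117967 kg/s ÷ 0.453592 kg/lb = 0.260073 lb/s

0.260 lb/s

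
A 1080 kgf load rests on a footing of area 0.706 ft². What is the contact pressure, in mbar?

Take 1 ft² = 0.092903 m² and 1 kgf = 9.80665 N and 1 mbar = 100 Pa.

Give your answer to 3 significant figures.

1080 kgf × 9.80665 → 10591.2 N
0.706 ft² × 0.092903 → 0.0655895 m²
P = F / A = 10591.2 N / 0.0655895 m² = 161477 Pa
161477 Pa ÷ (100 Pa/mbar) = 1614.77 mbar

1610 mbar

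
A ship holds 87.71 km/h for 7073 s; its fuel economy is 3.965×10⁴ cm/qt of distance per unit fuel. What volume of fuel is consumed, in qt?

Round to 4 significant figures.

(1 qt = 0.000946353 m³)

434.6 qt

87.71 km/h → 24.3639 m/s
d = v × t = 24.3639 × 7073 = 172326 m
3.965×10⁴ cm/qt → 418977 m/m³
V = d / (distance per unit fuel) = 172326 / 418977 = 0.411302 m³
In qt: 0.411302 / 0.000946353 = 434.618 qt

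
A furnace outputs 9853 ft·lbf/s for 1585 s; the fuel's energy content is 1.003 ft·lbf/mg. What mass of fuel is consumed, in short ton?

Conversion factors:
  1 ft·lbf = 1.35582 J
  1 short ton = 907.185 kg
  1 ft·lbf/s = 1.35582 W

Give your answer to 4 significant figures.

0.01716 short ton

9853 ft·lbf/s → 13358.9 W
E = P × t = 13358.9 × 1585 = 2.11739×10⁷ J
1.003 ft·lbf/mg → 1.35989×10⁶ J/kg
m = E / e_s = 2.11739×10⁷ / 1.35989×10⁶ = 15.5703 kg
In short ton: 15.5703 / 907.185 = 0.0171633 short ton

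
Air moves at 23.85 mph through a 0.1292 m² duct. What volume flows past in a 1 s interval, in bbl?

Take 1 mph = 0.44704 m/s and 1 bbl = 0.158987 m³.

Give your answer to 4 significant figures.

8.664 bbl

23.85 mph × 0.44704 → 10.6619 m/s
V = v × A × t = 10.6619 m/s × 0.1292 m² × 1 s = 1.37752 m³
1.37752 m³ ÷ (0.158987 m³/bbl) = 8.66436 bbl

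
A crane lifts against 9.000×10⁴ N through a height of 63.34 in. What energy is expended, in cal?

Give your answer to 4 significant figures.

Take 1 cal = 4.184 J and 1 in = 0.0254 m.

3.461×10⁴ cal

63.34 in × 0.0254 → 1.60884 m
W = F × d = 90000 N × 1.60884 m = 144796 J
144796 J ÷ (4.184 J/cal) = 34607.1 cal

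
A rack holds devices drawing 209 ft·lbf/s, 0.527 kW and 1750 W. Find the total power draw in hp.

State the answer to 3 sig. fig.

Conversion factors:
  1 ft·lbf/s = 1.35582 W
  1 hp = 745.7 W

209 ft·lbf/s × 1.35582 → 283.366 W
0.527 kW × 1000 → 527 W
1750 W (already W)
Sum: 283.366 + 527 + 1750 = 2560.37 W
In hp: 2560.37 / 745.7 = 3.43351 hp

3.43 hp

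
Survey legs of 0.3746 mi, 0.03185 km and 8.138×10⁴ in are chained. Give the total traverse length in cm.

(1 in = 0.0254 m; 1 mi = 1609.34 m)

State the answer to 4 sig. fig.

0.3746 mi × 1609.34 = 602.859 m
0.03185 km × 1000 = 31.85 m
8.138×10⁴ in × 0.0254 = 2067.05 m
Total: 602.859 + 31.85 + 2067.05 = 2701.76 m
In cm: 2701.76 / 0.01 = 270176 cm

2.702×10⁵ cm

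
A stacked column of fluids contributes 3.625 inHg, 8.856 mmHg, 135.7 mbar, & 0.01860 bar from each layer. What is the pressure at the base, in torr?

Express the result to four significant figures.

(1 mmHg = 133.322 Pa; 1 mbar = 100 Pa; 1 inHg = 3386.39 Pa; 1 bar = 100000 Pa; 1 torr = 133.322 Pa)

216.7 torr

3.625 inHg × 3386.39 → 12275.7 Pa
8.856 mmHg × 133.322 → 1180.7 Pa
135.7 mbar × 100 → 13570 Pa
0.01860 bar × 100000 → 1860 Pa
Combined: 12275.7 + 1180.7 + 13570 + 1860 = 28886.4 Pa
In torr: 28886.4 / 133.322 = 216.666 torr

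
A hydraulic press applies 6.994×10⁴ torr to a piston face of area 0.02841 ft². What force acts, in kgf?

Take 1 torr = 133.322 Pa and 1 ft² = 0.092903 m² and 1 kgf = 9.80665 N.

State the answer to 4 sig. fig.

6.994×10⁴ torr × 133.322 = 9.32454×10⁶ Pa
0.02841 ft² × 0.092903 = 0.00263937 m²
F = P × A = 9.32454×10⁶ Pa × 0.00263937 m² = 24610.9 N
24610.9 N ÷ (9.80665 N/kgf) = 2509.61 kgf

2510 kgf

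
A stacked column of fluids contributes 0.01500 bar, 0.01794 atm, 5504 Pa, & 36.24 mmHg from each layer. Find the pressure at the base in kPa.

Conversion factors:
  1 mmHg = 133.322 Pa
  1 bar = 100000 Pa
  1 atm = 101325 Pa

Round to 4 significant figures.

0.01500 bar × 100000 = 1500 Pa
0.01794 atm × 101325 = 1817.77 Pa
5504 Pa (already Pa)
36.24 mmHg × 133.322 = 4831.59 Pa
Total: 1500 + 1817.77 + 5504 + 4831.59 = 13653.4 Pa
In kPa: 13653.4 / 1000 = 13.6534 kPa

13.65 kPa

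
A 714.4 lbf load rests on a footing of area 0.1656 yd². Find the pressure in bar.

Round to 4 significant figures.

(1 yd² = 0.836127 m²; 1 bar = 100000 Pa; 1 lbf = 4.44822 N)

0.2295 bar

714.4 lbf × 4.44822 = 3177.81 N
0.1656 yd² × 0.836127 = 0.138463 m²
P = F / A = 3177.81 N / 0.138463 m² = 22950.6 Pa
22950.6 Pa ÷ (100000 Pa/bar) = 0.229506 bar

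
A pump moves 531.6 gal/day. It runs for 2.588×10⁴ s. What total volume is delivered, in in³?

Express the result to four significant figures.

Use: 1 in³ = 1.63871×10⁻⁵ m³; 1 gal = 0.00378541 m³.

3.678×10⁴ in³

531.6 gal/day → 2.32908×10⁻⁵ m³/s
V = Q × t = 2.32908×10⁻⁵ × 25880 = 0.602766 m³
In in³: 0.602766 / 1.63871×10⁻⁵ = 36783 in³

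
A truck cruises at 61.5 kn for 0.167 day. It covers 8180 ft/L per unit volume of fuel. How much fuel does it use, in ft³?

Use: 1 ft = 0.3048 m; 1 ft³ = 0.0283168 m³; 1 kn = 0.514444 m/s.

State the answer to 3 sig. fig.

61.5 kn → 31.6383 m/s
0.167 day → 14428.8 s
d = v × t = 31.6383 × 14428.8 = 456503 m
8180 ft/L → 2.49326×10⁶ m/m³
V = d / (distance per unit fuel) = 456503 / 2.49326×10⁶ = 0.183095 m³
In ft³: 0.183095 / 0.0283168 = 6.46595 ft³

6.47 ft³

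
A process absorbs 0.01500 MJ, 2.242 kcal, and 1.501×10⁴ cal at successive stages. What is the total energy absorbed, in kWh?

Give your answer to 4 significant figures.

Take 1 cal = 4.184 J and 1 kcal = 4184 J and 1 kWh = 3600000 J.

0.02422 kWh

0.01500 MJ × 1000000 = 15000 J
2.242 kcal × 4184 = 9380.53 J
1.501×10⁴ cal × 4.184 = 62801.8 J
Total: 15000 + 9380.53 + 62801.8 = 87182.3 J
In kWh: 87182.3 / 3600000 = 0.0242173 kWh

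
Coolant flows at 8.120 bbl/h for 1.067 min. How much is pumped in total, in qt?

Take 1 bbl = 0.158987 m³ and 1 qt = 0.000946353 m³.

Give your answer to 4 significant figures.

8.120 bbl/h → 3.58604×10⁻⁴ m³/s
1.067 min → 64.02 s
V = Q × t = 3.58604×10⁻⁴ × 64.02 = 0.0229578 m³
In qt: 0.0229578 / 0.000946353 = 24.2592 qt

24.26 qt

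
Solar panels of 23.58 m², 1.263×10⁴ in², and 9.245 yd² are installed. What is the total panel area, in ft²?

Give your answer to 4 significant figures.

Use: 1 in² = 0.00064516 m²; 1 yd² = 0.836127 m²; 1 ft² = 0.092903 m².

424.7 ft²

23.58 m² (already m²)
1.263×10⁴ in² × 0.00064516 = 8.14837 m²
9.245 yd² × 0.836127 = 7.72999 m²
Combined: 23.58 + 8.14837 + 7.72999 = 39.4584 m²
In ft²: 39.4584 / 0.092903 = 424.727 ft²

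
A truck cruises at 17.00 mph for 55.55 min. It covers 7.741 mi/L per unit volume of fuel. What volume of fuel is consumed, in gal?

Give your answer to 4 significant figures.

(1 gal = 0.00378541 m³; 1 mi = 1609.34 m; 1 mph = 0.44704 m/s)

17.00 mph → 7.59968 m/s
55.55 min → 3333 s
d = v × t = 7.59968 × 3333 = 25329.7 m
7.741 mi/L → 1.24579×10⁷ m/m³
V = d / (distance per unit fuel) = 25329.7 / 1.24579×10⁷ = 0.00203322 m³
In gal: 0.00203322 / 0.00378541 = 0.53712 gal

0.5371 gal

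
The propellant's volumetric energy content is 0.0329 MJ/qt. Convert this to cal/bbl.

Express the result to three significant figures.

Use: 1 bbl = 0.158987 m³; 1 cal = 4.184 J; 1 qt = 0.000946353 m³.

0.0329 MJ/qt × 1000000 J/MJ ÷ 0.000946353 m³/qt = 3.4765×10⁷ J/m³
3.4765×10⁷ J/m³ ÷ 4.184 J/cal × 0.158987 m³/bbl = 1.32103×10⁶ cal/bbl

1.32×10⁶ cal/bbl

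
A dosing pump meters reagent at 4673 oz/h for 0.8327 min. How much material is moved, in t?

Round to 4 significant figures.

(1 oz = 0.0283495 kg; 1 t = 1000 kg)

4673 oz/h → 0.0367992 kg/s
0.8327 min → 49.962 s
m = ṁ × t = 0.0367992 × 49.962 = 1.83856 kg
In t: 1.83856 / 1000 = 0.00183856 t

0.001839 t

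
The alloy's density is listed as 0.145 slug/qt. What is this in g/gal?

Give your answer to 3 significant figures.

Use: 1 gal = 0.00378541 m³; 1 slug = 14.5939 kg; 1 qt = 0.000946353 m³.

8460 g/gal

0.145 slug/qt × 14.5939 kg/slug ÷ 0.000946353 m³/qt = 2236.07 kg/m³
2236.07 kg/m³ ÷ 0.001 kg/g × 0.00378541 m³/gal = 8464.44 g/gal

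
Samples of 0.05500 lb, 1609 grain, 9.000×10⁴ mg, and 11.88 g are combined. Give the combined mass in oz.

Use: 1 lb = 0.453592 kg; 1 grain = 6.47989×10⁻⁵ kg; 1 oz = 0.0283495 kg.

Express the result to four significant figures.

8.151 oz

0.05500 lb × 0.453592 = 0.0249476 kg
1609 grain × 6.47989×10⁻⁵ = 0.104261 kg
9.000×10⁴ mg × 10⁻⁶ = 0.09 kg
11.88 g × 0.001 = 0.01188 kg
Combined: 0.0249476 + 0.104261 + 0.09 + 0.01188 = 0.231089 kg
In oz: 0.231089 / 0.0283495 = 8.15143 oz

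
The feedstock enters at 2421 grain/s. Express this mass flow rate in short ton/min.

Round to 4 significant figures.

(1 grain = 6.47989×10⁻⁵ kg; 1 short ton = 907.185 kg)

2421 grain/s × 6.47989×10⁻⁵ kg/grain = 0.156878 kg/s
0.156878 kg/s ÷ 907.185 kg/short ton × 60 s/min = 0.0103757 short ton/min

0.01038 short ton/min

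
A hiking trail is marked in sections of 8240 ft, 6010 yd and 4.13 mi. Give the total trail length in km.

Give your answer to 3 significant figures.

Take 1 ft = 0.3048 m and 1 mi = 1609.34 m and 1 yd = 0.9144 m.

14.7 km

8240 ft × 0.3048 → 2511.55 m
6010 yd × 0.9144 → 5495.54 m
4.13 mi × 1609.34 → 6646.57 m
Sum: 2511.55 + 5495.54 + 6646.57 = 14653.7 m
In km: 14653.7 / 1000 = 14.6537 km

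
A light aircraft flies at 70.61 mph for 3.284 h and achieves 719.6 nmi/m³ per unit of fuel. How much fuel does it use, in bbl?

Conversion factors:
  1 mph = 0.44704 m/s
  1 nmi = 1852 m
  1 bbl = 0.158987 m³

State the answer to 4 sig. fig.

1.761 bbl

70.61 mph → 31.5655 m/s
3.284 h → 11822.4 s
d = v × t = 31.5655 × 11822.4 = 373180 m
719.6 nmi/m³ → 1.3327×10⁶ m/m³
V = d / (distance per unit fuel) = 373180 / 1.3327×10⁶ = 0.280018 m³
In bbl: 0.280018 / 0.158987 = 1.76126 bbl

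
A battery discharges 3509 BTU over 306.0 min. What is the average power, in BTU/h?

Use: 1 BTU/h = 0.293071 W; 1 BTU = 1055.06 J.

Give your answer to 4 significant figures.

3509 BTU × 1055.06 → 3.70221×10⁶ J
306.0 min × 60 → 18360 s
P = E / t = 3.70221×10⁶ J / 18360 s = 201.645 W
201.645 W ÷ (0.293071 W/BTU/h) = 688.041 BTU/h

688.0 BTU/h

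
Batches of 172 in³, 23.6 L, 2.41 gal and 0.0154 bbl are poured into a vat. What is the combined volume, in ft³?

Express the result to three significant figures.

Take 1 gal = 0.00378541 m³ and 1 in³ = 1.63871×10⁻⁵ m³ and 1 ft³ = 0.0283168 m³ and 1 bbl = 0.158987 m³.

172 in³ × 1.63871×10⁻⁵ → 0.00281858 m³
23.6 L × 0.001 → 0.0236 m³
2.41 gal × 0.00378541 → 0.00912284 m³
0.0154 bbl × 0.158987 → 0.0024484 m³
Combined: 0.00281858 + 0.0236 + 0.00912284 + 0.0024484 = 0.0379898 m³
In ft³: 0.0379898 / 0.0283168 = 1.3416 ft³

1.34 ft³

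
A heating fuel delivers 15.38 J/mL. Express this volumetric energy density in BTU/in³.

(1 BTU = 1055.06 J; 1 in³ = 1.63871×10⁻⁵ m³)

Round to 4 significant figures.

0.2389 BTU/in³

15.38 J/mL ÷ 10⁻⁶ m³/mL = 1.538×10⁷ J/m³
1.538×10⁷ J/m³ ÷ 1055.06 J/BTU × 1.63871×10⁻⁵ m³/in³ = 0.238881 BTU/in³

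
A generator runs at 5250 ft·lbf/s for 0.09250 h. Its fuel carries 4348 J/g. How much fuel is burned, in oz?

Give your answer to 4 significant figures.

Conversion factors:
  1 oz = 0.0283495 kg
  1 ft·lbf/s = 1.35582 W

19.23 oz

5250 ft·lbf/s → 7118.06 W
0.09250 h → 333 s
E = P × t = 7118.06 × 333 = 2.37031×10⁶ J
4348 J/g → 4.348×10⁶ J/kg
m = E / e_s = 2.37031×10⁶ / 4.348×10⁶ = 0.545149 kg
In oz: 0.545149 / 0.0283495 = 19.2296 oz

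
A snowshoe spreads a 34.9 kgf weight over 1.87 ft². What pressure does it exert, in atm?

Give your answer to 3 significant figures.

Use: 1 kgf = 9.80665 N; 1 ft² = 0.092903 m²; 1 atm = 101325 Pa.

34.9 kgf × 9.80665 → 342.252 N
1.87 ft² × 0.092903 → 0.173729 m²
P = F / A = 342.252 N / 0.173729 m² = 1970.03 Pa
1970.03 Pa ÷ (101325 Pa/atm) = 0.0194427 atm

0.0194 atm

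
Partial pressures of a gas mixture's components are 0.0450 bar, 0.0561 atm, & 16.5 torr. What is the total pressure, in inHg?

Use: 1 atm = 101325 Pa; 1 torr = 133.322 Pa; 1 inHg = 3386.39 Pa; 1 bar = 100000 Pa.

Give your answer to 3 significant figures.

0.0450 bar × 100000 → 4500 Pa
0.0561 atm × 101325 → 5684.33 Pa
16.5 torr × 133.322 → 2199.81 Pa
Total: 4500 + 5684.33 + 2199.81 = 12384.1 Pa
In inHg: 12384.1 / 3386.39 = 3.65702 inHg

3.66 inHg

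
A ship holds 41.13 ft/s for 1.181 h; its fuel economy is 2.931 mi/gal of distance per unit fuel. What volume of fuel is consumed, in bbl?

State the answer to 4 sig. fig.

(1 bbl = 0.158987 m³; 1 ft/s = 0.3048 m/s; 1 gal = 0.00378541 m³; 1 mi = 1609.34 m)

41.13 ft/s → 12.5364 m/s
1.181 h → 4251.6 s
d = v × t = 12.5364 × 4251.6 = 53299.8 m
2.931 mi/gal → 1.24609×10⁶ m/m³
V = d / (distance per unit fuel) = 53299.8 / 1.24609×10⁶ = 0.0427736 m³
In bbl: 0.0427736 / 0.158987 = 0.269038 bbl

0.2690 bbl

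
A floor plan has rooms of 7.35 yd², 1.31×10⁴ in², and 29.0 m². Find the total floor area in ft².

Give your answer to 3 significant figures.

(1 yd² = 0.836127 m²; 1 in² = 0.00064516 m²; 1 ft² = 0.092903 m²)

469 ft²

7.35 yd² × 0.836127 → 6.14553 m²
1.31×10⁴ in² × 0.00064516 → 8.4516 m²
29.0 m² (already m²)
Combined: 6.14553 + 8.4516 + 29 = 43.5971 m²
In ft²: 43.5971 / 0.092903 = 469.275 ft²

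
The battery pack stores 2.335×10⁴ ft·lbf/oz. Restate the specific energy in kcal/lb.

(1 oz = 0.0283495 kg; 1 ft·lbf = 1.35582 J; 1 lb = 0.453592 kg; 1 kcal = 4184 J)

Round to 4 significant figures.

2.335×10⁴ ft·lbf/oz × 1.35582 J/ft·lbf ÷ 0.0283495 kg/oz = 1.11672×10⁶ J/kg
1.11672×10⁶ J/kg ÷ 4184 J/kcal × 0.453592 kg/lb = 121.065 kcal/lb

121.1 kcal/lb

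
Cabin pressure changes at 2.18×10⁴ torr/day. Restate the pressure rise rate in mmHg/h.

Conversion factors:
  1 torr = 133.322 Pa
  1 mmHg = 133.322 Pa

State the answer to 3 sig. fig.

2.18×10⁴ torr/day × 133.322 Pa/torr ÷ 86400 s/day = 33.6391 Pa/s
33.6391 Pa/s ÷ 133.322 Pa/mmHg × 3600 s/h = 908.333 mmHg/h

908 mmHg/h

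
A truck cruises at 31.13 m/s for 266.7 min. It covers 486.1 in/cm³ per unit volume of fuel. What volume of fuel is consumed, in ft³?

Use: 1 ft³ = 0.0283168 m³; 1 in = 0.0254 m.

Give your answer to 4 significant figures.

266.7 min → 16002 s
d = v × t = 31.13 × 16002 = 498142 m
486.1 in/cm³ → 1.23469×10⁷ m/m³
V = d / (distance per unit fuel) = 498142 / 1.23469×10⁷ = 0.0403455 m³
In ft³: 0.0403455 / 0.0283168 = 1.42479 ft³

1.425 ft³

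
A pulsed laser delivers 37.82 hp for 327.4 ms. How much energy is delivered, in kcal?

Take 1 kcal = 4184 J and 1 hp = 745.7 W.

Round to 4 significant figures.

2.207 kcal

37.82 hp × 745.7 → 28202.4 W
327.4 ms × 0.001 → 0.3274 s
E = P × t = 28202.4 W × 0.3274 s = 9233.47 J
9233.47 J ÷ (4184 J/kcal) = 2.20685 kcal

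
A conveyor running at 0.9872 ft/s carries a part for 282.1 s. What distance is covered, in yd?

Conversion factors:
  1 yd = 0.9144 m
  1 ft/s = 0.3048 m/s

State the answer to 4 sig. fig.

92.83 yd

0.9872 ft/s × 0.3048 → 0.300899 m/s
d = v × t = 0.300899 m/s × 282.1 s = 84.8836 m
84.8836 m ÷ (0.9144 m/yd) = 92.8298 yd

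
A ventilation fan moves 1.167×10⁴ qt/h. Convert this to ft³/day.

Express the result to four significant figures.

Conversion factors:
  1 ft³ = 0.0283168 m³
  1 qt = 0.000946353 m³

1.167×10⁴ qt/h × 0.000946353 m³/qt ÷ 3600 s/h = 0.00306776 m³/s
0.00306776 m³/s ÷ 0.0283168 m³/ft³ × 86400 s/day = 9360.33 ft³/day

9360 ft³/day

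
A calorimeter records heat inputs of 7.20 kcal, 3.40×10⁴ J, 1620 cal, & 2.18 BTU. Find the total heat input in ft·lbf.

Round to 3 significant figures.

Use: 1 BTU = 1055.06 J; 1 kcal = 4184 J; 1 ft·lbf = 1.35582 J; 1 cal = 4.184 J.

5.40×10⁴ ft·lbf

7.20 kcal × 4184 = 30124.8 J
3.40×10⁴ J (already J)
1620 cal × 4.184 = 6778.08 J
2.18 BTU × 1055.06 = 2300.03 J
Combined: 30124.8 + 34000 + 6778.08 + 2300.03 = 73202.9 J
In ft·lbf: 73202.9 / 1.35582 = 53991.6 ft·lbf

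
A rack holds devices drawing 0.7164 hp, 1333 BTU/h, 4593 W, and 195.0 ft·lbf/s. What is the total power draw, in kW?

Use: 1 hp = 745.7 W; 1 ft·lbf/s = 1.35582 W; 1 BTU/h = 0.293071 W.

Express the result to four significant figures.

0.7164 hp × 745.7 → 534.219 W
1333 BTU/h × 0.293071 → 390.664 W
4593 W (already W)
195.0 ft·lbf/s × 1.35582 → 264.385 W
Sum: 534.219 + 390.664 + 4593 + 264.385 = 5782.27 W
In kW: 5782.27 / 1000 = 5.78227 kW

5.782 kW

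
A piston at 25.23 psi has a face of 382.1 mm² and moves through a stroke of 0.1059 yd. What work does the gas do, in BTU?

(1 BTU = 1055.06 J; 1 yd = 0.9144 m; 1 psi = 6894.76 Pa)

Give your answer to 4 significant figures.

25.23 psi → 173955 Pa
382.1 mm² → 3.821×10⁻⁴ m²
F = P × A = 173955 × 3.821×10⁻⁴ = 66.4682 N
0.1059 yd → 0.096835 m
W = F × d = 66.4682 × 0.096835 = 6.43645 J
In BTU: 6.43645 / 1055.06 = 0.00610055 BTU

0.006101 BTU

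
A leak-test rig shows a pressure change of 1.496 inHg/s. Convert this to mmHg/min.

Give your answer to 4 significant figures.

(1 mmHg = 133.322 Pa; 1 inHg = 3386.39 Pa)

2280 mmHg/min

1.496 inHg/s × 3386.39 Pa/inHg = 5066.04 Pa/s
5066.04 Pa/s ÷ 133.322 Pa/mmHg × 60 s/min = 2279.91 mmHg/min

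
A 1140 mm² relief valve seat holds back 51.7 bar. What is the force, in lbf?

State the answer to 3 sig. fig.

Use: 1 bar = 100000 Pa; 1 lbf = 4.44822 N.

1320 lbf

51.7 bar × 100000 → 5.17×10⁶ Pa
1140 mm² × 10⁻⁶ → 0.00114 m²
F = P × A = 5.17×10⁶ Pa × 0.00114 m² = 5893.8 N
5893.8 N ÷ (4.44822 N/lbf) = 1324.98 lbf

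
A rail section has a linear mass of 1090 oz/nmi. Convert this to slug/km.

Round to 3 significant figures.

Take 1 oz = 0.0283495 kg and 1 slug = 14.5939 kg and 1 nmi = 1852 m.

1.14 slug/km

1090 oz/nmi × 0.0283495 kg/oz ÷ 1852 m/nmi = 0.0166852 kg/m
0.0166852 kg/m ÷ 14.5939 kg/slug × 1000 m/km = 1.1433 slug/km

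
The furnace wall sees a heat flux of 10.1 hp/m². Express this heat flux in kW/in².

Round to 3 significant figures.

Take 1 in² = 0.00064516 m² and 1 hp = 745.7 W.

10.1 hp/m² × 745.7 W/hp = 7531.57 W/m²
7531.57 W/m² ÷ 1000 W/kW × 0.00064516 m²/in² = 0.00485907 kW/in²

0.00486 kW/in²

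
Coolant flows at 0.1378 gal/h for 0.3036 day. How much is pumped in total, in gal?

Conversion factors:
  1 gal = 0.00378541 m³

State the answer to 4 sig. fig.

0.1378 gal/h → 1.44897×10⁻⁷ m³/s
0.3036 day → 26231 s
V = Q × t = 1.44897×10⁻⁷ × 26231 = 0.00380079 m³
In gal: 0.00380079 / 0.00378541 = 1.00406 gal

1.004 gal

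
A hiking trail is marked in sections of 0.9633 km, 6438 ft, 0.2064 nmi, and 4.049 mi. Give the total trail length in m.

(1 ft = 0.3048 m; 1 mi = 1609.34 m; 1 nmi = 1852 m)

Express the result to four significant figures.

9824 m

0.9633 km × 1000 = 963.3 m
6438 ft × 0.3048 = 1962.3 m
0.2064 nmi × 1852 = 382.253 m
4.049 mi × 1609.34 = 6516.22 m
Sum: 963.3 + 1962.3 + 382.253 + 6516.22 = 9824.07 m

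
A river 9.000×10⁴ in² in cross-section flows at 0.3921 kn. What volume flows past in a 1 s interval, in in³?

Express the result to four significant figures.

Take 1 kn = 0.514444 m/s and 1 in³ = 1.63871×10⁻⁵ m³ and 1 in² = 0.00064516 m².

0.3921 kn × 0.514444 = 0.201713 m/s
9.000×10⁴ in² × 0.00064516 = 58.0644 m²
V = v × A × t = 0.201713 m/s × 58.0644 m² × 1 s = 11.7123 m³
11.7123 m³ ÷ (1.63871×10⁻⁵ m³/in³) = 714727 in³

7.147×10⁵ in³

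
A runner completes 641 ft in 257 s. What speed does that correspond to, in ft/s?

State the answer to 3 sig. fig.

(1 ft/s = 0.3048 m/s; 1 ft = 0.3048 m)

641 ft × 0.3048 → 195.377 m
v = d / t = 195.377 m / 257 s = 0.760222 m/s
0.760222 m/s ÷ (0.3048 m/s/ft/s) = 2.49417 ft/s

2.49 ft/s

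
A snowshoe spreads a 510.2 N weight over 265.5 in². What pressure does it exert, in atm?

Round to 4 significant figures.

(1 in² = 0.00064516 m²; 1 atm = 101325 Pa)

0.02940 atm

265.5 in² × 0.00064516 = 0.17129 m²
P = F / A = 510.2 N / 0.17129 m² = 2978.57 Pa
2978.57 Pa ÷ (101325 Pa/atm) = 0.0293962 atm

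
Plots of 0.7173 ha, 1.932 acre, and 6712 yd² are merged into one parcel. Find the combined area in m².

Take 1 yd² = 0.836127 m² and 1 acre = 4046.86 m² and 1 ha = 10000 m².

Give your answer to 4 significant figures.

2.060×10⁴ m²

0.7173 ha × 10000 → 7173 m²
1.932 acre × 4046.86 → 7818.53 m²
6712 yd² × 0.836127 → 5612.08 m²
Total: 7173 + 7818.53 + 5612.08 = 20603.6 m²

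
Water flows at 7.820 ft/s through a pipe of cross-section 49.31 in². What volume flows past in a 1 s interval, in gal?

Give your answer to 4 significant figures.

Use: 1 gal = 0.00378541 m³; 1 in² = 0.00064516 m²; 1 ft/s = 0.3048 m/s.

20.03 gal

7.820 ft/s × 0.3048 = 2.38354 m/s
49.31 in² × 0.00064516 = 0.0318128 m²
V = v × A × t = 2.38354 m/s × 0.0318128 m² × 1 s = 0.0758271 m³
0.0758271 m³ ÷ (0.00378541 m³/gal) = 20.0314 gal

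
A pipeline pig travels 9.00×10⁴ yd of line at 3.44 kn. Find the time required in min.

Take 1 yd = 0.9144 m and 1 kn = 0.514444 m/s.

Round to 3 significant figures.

9.00×10⁴ yd × 0.9144 → 82296 m
3.44 kn × 0.514444 → 1.76969 m/s
t = d / v = 82296 m / 1.76969 m/s = 46503.1 s
46503.1 s ÷ (60 s/min) = 775.052 min

775 min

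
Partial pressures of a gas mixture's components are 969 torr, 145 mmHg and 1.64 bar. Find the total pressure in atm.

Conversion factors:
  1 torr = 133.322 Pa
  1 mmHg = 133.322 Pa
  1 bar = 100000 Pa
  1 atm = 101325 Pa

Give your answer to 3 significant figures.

969 torr × 133.322 = 129189 Pa
145 mmHg × 133.322 = 19331.7 Pa
1.64 bar × 100000 = 164000 Pa
Total: 129189 + 19331.7 + 164000 = 312521 Pa
In atm: 312521 / 101325 = 3.08434 atm

3.08 atm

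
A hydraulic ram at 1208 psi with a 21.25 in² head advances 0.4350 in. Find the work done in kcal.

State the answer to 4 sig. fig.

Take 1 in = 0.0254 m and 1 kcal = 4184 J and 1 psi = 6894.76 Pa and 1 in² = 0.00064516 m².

1208 psi → 8.32887×10⁶ Pa
21.25 in² → 0.0137096 m²
F = P × A = 8.32887×10⁶ × 0.0137096 = 114185 N
0.4350 in → 0.011049 m
W = F × d = 114185 × 0.011049 = 1261.63 J
In kcal: 1261.63 / 4184 = 0.301537 kcal

0.3015 kcal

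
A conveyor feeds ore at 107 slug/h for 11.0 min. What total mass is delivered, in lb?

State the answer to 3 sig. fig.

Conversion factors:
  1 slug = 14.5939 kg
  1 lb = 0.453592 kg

107 slug/h → 0.433763 kg/s
11.0 min → 660 s
m = ṁ × t = 0.433763 × 660 = 286.284 kg
In lb: 286.284 / 0.453592 = 631.149 lb

631 lb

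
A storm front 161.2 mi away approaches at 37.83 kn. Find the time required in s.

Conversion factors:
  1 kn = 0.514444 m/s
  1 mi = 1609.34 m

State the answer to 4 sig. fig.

1.333×10⁴ s

161.2 mi × 1609.34 = 259426 m
37.83 kn × 0.514444 = 19.4614 m/s
t = d / v = 259426 m / 19.4614 m/s = 13330.3 s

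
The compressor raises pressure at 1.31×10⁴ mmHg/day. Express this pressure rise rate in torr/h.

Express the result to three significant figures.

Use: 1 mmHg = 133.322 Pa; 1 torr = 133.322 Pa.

1.31×10⁴ mmHg/day × 133.322 Pa/mmHg ÷ 86400 s/day = 20.2143 Pa/s
20.2143 Pa/s ÷ 133.322 Pa/torr × 3600 s/h = 545.832 torr/h

546 torr/h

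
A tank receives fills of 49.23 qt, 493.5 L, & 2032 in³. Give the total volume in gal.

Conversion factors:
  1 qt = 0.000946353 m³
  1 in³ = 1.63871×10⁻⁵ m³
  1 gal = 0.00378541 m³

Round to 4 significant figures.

151.5 gal

49.23 qt × 0.000946353 = 0.046589 m³
493.5 L × 0.001 = 0.4935 m³
2032 in³ × 1.63871×10⁻⁵ = 0.0332986 m³
Total: 0.046589 + 0.4935 + 0.0332986 = 0.573388 m³
In gal: 0.573388 / 0.00378541 = 151.473 gal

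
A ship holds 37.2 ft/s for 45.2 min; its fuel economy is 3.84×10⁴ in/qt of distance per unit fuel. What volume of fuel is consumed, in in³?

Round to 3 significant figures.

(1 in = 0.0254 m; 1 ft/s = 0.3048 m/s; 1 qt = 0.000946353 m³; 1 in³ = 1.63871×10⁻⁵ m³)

37.2 ft/s → 11.3386 m/s
45.2 min → 2712 s
d = v × t = 11.3386 × 2712 = 30750.3 m
3.84×10⁴ in/qt → 1.03065×10⁶ m/m³
V = d / (distance per unit fuel) = 30750.3 / 1.03065×10⁶ = 0.0298358 m³
In in³: 0.0298358 / 1.63871×10⁻⁵ = 1820.69 in³

1820 in³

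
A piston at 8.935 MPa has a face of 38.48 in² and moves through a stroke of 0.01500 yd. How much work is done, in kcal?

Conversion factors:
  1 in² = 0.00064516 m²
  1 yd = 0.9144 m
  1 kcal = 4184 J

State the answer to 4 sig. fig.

8.935 MPa → 8.935×10⁶ Pa
38.48 in² → 0.0248258 m²
F = P × A = 8.935×10⁶ × 0.0248258 = 221819 N
0.01500 yd → 0.013716 m
W = F × d = 221819 × 0.013716 = 3042.47 J
In kcal: 3042.47 / 4184 = 0.727168 kcal

0.7272 kcal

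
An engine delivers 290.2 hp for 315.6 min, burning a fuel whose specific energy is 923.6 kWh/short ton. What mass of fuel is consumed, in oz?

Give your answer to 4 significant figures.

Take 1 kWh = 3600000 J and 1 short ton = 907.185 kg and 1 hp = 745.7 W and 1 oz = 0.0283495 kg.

3.944×10⁴ oz

290.2 hp → 216402 W
315.6 min → 18936 s
E = P × t = 216402 × 18936 = 4.09779×10⁹ J
923.6 kWh/short ton → 3.66514×10⁶ J/kg
m = E / e_s = 4.09779×10⁹ / 3.66514×10⁶ = 1118.04 kg
In oz: 1118.04 / 0.0283495 = 39437.7 oz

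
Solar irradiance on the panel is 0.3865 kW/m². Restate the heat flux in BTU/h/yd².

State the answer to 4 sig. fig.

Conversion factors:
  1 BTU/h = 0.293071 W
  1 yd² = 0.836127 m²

1103 BTU/h/yd²

0.3865 kW/m² × 1000 W/kW = 386.5 W/m²
386.5 W/m² ÷ 0.293071 W/BTU/h × 0.836127 m²/yd² = 1102.68 BTU/h/yd²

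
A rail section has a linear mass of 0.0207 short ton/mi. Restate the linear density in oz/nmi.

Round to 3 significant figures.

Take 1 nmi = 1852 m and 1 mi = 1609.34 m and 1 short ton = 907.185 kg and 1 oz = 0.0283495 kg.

0.0207 short ton/mi × 907.185 kg/short ton ÷ 1609.34 m/mi = 0.0116686 kg/m
0.0116686 kg/m ÷ 0.0283495 kg/oz × 1852 m/nmi = 762.28 oz/nmi

762 oz/nmi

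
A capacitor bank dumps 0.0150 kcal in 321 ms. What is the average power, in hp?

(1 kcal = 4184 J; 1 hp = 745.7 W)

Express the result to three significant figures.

0.0150 kcal × 4184 → 62.76 J
321 ms × 0.001 → 0.321 s
P = E / t = 62.76 J / 0.321 s = 195.514 W
195.514 W ÷ (745.7 W/hp) = 0.262189 hp

0.262 hp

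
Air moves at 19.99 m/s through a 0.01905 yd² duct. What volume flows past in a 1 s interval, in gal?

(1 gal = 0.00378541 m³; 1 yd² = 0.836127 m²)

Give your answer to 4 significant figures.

84.11 gal

0.01905 yd² × 0.836127 → 0.0159282 m²
V = v × A × t = 19.99 m/s × 0.0159282 m² × 1 s = 0.318405 m³
0.318405 m³ ÷ (0.00378541 m³/gal) = 84.1137 gal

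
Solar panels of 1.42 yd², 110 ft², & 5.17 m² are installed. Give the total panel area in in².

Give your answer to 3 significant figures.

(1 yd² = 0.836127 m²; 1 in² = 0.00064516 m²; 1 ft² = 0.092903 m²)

2.57×10⁴ in²

1.42 yd² × 0.836127 = 1.1873 m²
110 ft² × 0.092903 = 10.2193 m²
5.17 m² (already m²)
Total: 1.1873 + 10.2193 + 5.17 = 16.5766 m²
In in²: 16.5766 / 0.00064516 = 25693.8 in²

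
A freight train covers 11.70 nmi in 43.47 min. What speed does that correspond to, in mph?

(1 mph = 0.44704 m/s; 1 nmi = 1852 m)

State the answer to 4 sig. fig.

18.58 mph

11.70 nmi × 1852 = 21668.4 m
43.47 min × 60 = 2608.2 s
v = d / t = 21668.4 m / 2608.2 s = 8.3078 m/s
8.3078 m/s ÷ (0.44704 m/s/mph) = 18.584 mph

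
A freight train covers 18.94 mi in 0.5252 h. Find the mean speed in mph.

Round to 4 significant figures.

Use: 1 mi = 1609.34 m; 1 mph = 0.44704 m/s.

18.94 mi × 1609.34 → 30480.9 m
0.5252 h × 3600 → 1890.72 s
v = d / t = 30480.9 m / 1890.72 s = 16.1213 m/s
16.1213 m/s ÷ (0.44704 m/s/mph) = 36.0623 mph

36.06 mph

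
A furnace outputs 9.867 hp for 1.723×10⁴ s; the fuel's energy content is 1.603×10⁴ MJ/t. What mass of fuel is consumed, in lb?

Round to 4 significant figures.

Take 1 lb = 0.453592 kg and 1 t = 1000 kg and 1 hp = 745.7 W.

9.867 hp → 7357.82 W
E = P × t = 7357.82 × 17230 = 1.26775×10⁸ J
1.603×10⁴ MJ/t → 1.603×10⁷ J/kg
m = E / e_s = 1.26775×10⁸ / 1.603×10⁷ = 7.90861 kg
In lb: 7.90861 / 0.453592 = 17.4355 lb

17.44 lb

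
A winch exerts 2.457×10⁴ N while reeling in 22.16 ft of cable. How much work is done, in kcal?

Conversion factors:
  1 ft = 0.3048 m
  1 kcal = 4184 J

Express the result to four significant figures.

22.16 ft × 0.3048 = 6.75437 m
W = F × d = 24570 N × 6.75437 m = 165955 J
165955 J ÷ (4184 J/kcal) = 39.6642 kcal

39.66 kcal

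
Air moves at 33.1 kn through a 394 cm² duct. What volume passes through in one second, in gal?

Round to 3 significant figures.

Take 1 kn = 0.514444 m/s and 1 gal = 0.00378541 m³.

177 gal

33.1 kn × 0.514444 → 17.0281 m/s
394 cm² × 0.0001 → 0.0394 m²
V = v × A × t = 17.0281 m/s × 0.0394 m² × 1 s = 0.670907 m³
0.670907 m³ ÷ (0.00378541 m³/gal) = 177.235 gal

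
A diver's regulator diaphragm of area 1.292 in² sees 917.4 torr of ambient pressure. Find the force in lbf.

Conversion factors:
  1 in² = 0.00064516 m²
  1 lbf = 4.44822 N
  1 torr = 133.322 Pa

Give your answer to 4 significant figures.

917.4 torr × 133.322 → 122310 Pa
1.292 in² × 0.00064516 → 8.33547×10⁻⁴ m²
F = P × A = 122310 Pa × 8.33547×10⁻⁴ m² = 101.951 N
101.951 N ÷ (4.44822 N/lbf) = 22.9195 lbf

22.92 lbf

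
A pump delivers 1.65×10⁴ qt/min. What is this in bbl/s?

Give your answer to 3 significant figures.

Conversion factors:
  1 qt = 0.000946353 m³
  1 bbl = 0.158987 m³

1.64 bbl/s

1.65×10⁴ qt/min × 0.000946353 m³/qt ÷ 60 s/min = 0.260247 m³/s
0.260247 m³/s ÷ 0.158987 m³/bbl = 1.63691 bbl/s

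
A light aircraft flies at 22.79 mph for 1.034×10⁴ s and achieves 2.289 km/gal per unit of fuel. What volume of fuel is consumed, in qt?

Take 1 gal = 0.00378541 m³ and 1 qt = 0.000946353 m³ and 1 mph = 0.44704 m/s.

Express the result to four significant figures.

184.1 qt

22.79 mph → 10.188 m/s
d = v × t = 10.188 × 10340 = 105344 m
2.289 km/gal → 604690 m/m³
V = d / (distance per unit fuel) = 105344 / 604690 = 0.174212 m³
In qt: 0.174212 / 0.000946353 = 184.088 qt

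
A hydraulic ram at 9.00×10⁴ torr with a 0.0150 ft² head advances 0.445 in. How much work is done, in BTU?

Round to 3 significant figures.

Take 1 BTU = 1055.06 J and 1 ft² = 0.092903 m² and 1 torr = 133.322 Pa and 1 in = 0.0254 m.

0.179 BTU

9.00×10⁴ torr → 1.1999×10⁷ Pa
0.0150 ft² → 0.00139354 m²
F = P × A = 1.1999×10⁷ × 0.00139354 = 16721.1 N
0.445 in → 0.011303 m
W = F × d = 16721.1 × 0.011303 = 188.999 J
In BTU: 188.999 / 1055.06 = 0.179136 BTU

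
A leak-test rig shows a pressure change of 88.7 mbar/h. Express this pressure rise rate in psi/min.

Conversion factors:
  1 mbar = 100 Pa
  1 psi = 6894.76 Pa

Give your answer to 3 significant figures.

0.0214 psi/min

88.7 mbar/h × 100 Pa/mbar ÷ 3600 s/h = 2.46389 Pa/s
2.46389 Pa/s ÷ 6894.76 Pa/psi × 60 s/min = 0.0214414 psi/min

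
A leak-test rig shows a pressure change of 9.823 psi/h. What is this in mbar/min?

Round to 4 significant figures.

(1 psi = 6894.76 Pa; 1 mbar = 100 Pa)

9.823 psi/h × 6894.76 Pa/psi ÷ 3600 s/h = 18.8131 Pa/s
18.8131 Pa/s ÷ 100 Pa/mbar × 60 s/min = 11.2879 mbar/min

11.29 mbar/min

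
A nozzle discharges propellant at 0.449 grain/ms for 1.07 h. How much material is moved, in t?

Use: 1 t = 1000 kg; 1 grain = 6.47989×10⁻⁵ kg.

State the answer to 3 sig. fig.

0.449 grain/ms → 0.0290947 kg/s
1.07 h → 3852 s
m = ṁ × t = 0.0290947 × 3852 = 112.073 kg
In t: 112.073 / 1000 = 0.112073 t

0.112 t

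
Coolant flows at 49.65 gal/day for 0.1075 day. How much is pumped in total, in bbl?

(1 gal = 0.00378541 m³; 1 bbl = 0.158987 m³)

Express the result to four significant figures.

0.1271 bbl

49.65 gal/day → 2.1753×10⁻⁶ m³/s
0.1075 day → 9288 s
V = Q × t = 2.1753×10⁻⁶ × 9288 = 0.0202042 m³
In bbl: 0.0202042 / 0.158987 = 0.127081 bbl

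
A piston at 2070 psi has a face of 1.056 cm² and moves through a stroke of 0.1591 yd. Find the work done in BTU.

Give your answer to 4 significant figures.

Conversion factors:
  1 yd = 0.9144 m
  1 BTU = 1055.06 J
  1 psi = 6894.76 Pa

0.2078 BTU

2070 psi → 1.42722×10⁷ Pa
1.056 cm² → 1.056×10⁻⁴ m²
F = P × A = 1.42722×10⁷ × 1.056×10⁻⁴ = 1507.14 N
0.1591 yd → 0.145481 m
W = F × d = 1507.14 × 0.145481 = 219.26 J
In BTU: 219.26 / 1055.06 = 0.207818 BTU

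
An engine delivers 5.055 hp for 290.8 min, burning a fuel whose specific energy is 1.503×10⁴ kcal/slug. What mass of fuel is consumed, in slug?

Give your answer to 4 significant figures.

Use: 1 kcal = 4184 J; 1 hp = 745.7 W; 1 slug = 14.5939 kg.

1.046 slug

5.055 hp → 3769.51 W
290.8 min → 17448 s
E = P × t = 3769.51 × 17448 = 6.57704×10⁷ J
1.503×10⁴ kcal/slug → 4.30903×10⁶ J/kg
m = E / e_s = 6.57704×10⁷ / 4.30903×10⁶ = 15.2634 kg
In slug: 15.2634 / 14.5939 = 1.04588 slug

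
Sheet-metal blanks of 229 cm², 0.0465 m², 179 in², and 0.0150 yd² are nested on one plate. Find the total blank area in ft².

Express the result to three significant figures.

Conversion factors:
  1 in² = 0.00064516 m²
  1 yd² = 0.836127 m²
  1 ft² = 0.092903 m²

229 cm² × 0.0001 = 0.0229 m²
0.0465 m² (already m²)
179 in² × 0.00064516 = 0.115484 m²
0.0150 yd² × 0.836127 = 0.0125419 m²
Combined: 0.0229 + 0.0465 + 0.115484 + 0.0125419 = 0.197426 m²
In ft²: 0.197426 / 0.092903 = 2.12508 ft²

2.13 ft²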